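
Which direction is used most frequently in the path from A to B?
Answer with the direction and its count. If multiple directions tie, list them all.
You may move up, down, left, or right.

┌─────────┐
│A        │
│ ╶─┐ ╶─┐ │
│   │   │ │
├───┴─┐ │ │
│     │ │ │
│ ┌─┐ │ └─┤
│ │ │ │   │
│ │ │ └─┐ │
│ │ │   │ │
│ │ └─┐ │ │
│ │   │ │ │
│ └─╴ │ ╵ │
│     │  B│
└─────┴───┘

Directions: right, right, down, right, down, down, right, down, down, down
Counts: {'right': 4, 'down': 6}
Most common: down (6 times)

Solution:

┌─────────┐
│A → ↓    │
│ ╶─┐ ╶─┐ │
│   │↳ ↓│ │
├───┴─┐ │ │
│     │↓│ │
│ ┌─┐ │ └─┤
│ │ │ │↳ ↓│
│ │ │ └─┐ │
│ │ │   │↓│
│ │ └─┐ │ │
│ │   │ │↓│
│ └─╴ │ ╵ │
│     │  B│
└─────┴───┘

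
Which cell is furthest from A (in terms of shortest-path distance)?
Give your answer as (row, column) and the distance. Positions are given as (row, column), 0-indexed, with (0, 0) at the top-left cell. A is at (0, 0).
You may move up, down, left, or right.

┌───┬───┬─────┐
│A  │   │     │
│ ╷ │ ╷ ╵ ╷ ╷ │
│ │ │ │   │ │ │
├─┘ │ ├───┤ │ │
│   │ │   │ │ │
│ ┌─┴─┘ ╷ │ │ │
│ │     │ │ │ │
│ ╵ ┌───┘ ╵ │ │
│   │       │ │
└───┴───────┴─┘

Computing BFS distances from A to all cells:
Furthest cell: (2, 2)
Distance: 26 steps

Path from A to the furthest cell:

┌───┬───┬─────┐
│A ↓│↓ ↰│↓ ↰  │
│ ╷ │ ╷ ╵ ╷ ╷ │
│ │↓│↓│↑ ↲│↑│ │
├─┘ │ ├───┤ │ │
│↓ ↲│B│↱ ↓│↑│ │
│ ┌─┴─┘ ╷ │ │ │
│↓│↱ → ↑│↓│↑│ │
│ ╵ ┌───┘ ╵ │ │
│↳ ↑│    ↳ ↑│ │
└───┴───────┴─┘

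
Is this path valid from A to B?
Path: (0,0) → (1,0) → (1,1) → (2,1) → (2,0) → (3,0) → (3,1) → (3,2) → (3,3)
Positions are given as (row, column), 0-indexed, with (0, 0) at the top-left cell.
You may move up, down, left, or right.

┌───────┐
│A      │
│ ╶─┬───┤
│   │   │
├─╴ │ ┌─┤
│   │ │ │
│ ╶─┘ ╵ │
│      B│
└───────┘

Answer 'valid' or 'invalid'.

Checking path validity:
Result: All consecutive moves are passable.

valid

Correct solution:

┌───────┐
│A      │
│ ╶─┬───┤
│↳ ↓│   │
├─╴ │ ┌─┤
│↓ ↲│ │ │
│ ╶─┘ ╵ │
│↳ → → B│
└───────┘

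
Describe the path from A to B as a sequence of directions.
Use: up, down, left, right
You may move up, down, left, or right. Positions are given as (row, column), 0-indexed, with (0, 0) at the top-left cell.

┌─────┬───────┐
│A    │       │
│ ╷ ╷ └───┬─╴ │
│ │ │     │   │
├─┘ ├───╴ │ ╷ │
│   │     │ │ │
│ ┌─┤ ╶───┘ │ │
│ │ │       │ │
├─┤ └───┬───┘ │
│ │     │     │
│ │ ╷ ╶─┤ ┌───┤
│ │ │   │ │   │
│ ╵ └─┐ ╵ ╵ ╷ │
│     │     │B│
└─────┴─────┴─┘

Finding the path and converting it to directions:
Path through cells: (0,0) → (0,1) → (0,2) → (1,2) → (1,3) → (1,4) → (2,4) → (2,3) → (2,2) → (3,2) → (3,3) → (3,4) → (3,5) → (2,5) → (1,5) → (1,6) → (2,6) → (3,6) → (4,6) → (4,5) → (4,4) → (5,4) → (6,4) → (6,5) → (5,5) → (5,6) → (6,6)
Directions: right, right, down, right, right, down, left, left, down, right, right, right, up, up, right, down, down, down, left, left, down, down, right, up, right, down

Solution:

┌─────┬───────┐
│A → ↓│       │
│ ╷ ╷ └───┬─╴ │
│ │ │↳ → ↓│↱ ↓│
├─┘ ├───╴ │ ╷ │
│   │↓ ← ↲│↑│↓│
│ ┌─┤ ╶───┘ │ │
│ │ │↳ → → ↑│↓│
├─┤ └───┬───┘ │
│ │     │↓ ← ↲│
│ │ ╷ ╶─┤ ┌───┤
│ │ │   │↓│↱ ↓│
│ ╵ └─┐ ╵ ╵ ╷ │
│     │  ↳ ↑│B│
└─────┴─────┴─┘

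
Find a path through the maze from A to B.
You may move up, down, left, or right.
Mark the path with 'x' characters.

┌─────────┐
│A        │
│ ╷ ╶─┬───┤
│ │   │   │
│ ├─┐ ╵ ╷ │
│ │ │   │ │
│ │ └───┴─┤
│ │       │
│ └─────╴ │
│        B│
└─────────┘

Finding the shortest path through the maze:
Path length: 8 steps
Directions: down → down → down → down → right → right → right → right

Solution:

┌─────────┐
│A        │
│ ╷ ╶─┬───┤
│x│   │   │
│ ├─┐ ╵ ╷ │
│x│ │   │ │
│ │ └───┴─┤
│x│       │
│ └─────╴ │
│x x x x B│
└─────────┘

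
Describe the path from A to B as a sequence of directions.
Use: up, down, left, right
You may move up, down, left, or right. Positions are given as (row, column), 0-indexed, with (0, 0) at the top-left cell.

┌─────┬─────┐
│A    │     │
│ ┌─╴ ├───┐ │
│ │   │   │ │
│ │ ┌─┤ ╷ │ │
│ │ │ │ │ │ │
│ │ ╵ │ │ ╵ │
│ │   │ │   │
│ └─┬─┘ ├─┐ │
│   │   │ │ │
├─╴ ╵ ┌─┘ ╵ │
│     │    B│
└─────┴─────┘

Finding the path and converting it to directions:
Path through cells: (0,0) → (1,0) → (2,0) → (3,0) → (4,0) → (4,1) → (5,1) → (5,2) → (4,2) → (4,3) → (3,3) → (2,3) → (1,3) → (1,4) → (2,4) → (3,4) → (3,5) → (4,5) → (5,5)
Directions: down, down, down, down, right, down, right, up, right, up, up, up, right, down, down, right, down, down

Solution:

┌─────┬─────┐
│A    │     │
│ ┌─╴ ├───┐ │
│↓│   │↱ ↓│ │
│ │ ┌─┤ ╷ │ │
│↓│ │ │↑│↓│ │
│ │ ╵ │ │ ╵ │
│↓│   │↑│↳ ↓│
│ └─┬─┘ ├─┐ │
│↳ ↓│↱ ↑│ │↓│
├─╴ ╵ ┌─┘ ╵ │
│  ↳ ↑│    B│
└─────┴─────┘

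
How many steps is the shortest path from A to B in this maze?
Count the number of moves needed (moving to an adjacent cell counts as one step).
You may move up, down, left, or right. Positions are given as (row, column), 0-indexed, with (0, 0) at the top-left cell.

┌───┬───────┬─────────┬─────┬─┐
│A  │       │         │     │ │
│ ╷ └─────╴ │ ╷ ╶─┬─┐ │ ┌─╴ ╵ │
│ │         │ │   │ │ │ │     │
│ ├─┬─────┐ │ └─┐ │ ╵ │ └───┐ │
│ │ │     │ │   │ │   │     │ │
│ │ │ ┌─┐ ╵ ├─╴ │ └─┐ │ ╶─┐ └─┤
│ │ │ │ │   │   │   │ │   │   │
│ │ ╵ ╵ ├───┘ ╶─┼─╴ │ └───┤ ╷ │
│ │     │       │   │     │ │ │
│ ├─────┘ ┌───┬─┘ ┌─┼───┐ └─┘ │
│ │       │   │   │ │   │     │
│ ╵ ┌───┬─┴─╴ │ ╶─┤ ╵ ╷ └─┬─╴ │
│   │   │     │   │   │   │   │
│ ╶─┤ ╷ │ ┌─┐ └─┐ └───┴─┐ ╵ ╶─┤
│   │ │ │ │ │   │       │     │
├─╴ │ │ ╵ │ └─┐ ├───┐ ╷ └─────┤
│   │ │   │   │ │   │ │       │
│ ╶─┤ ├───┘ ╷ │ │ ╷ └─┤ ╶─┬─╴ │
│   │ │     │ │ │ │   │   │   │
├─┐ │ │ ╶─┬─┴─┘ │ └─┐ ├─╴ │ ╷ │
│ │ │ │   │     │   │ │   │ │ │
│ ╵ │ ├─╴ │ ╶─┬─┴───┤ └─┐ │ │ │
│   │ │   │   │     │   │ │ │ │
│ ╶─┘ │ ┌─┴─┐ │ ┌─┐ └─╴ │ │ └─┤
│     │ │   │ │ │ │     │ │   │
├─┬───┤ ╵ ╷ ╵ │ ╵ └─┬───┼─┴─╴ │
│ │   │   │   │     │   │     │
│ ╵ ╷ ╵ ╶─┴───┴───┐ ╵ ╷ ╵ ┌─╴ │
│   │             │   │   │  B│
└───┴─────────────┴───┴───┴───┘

Using BFS to find shortest path:
Start: (0, 0), End: (14, 14)
Path found:
(0,0) → (1,0) → (2,0) → (3,0) → (4,0) → (5,0) → (6,0) → (6,1) → (5,1) → (5,2) → (5,3) → (5,4) → (4,4) → (4,5) → (4,6) → (3,6) → (3,7) → (2,7) → (2,6) → (1,6) → (0,6) → (0,7) → (1,7) → (1,8) → (2,8) → (3,8) → (3,9) → (4,9) → (4,8) → (5,8) → (5,7) → (6,7) → (6,8) → (7,8) → (7,9) → (7,10) → (7,11) → (8,11) → (8,12) → (8,13) → (8,14) → (9,14) → (9,13) → (10,13) → (11,13) → (12,13) → (12,14) → (13,14) → (14,14)
Number of steps: 48

Solution:

┌───┬───────┬─────────┬─────┬─┐
│A  │       │↱ ↓      │     │ │
│ ╷ └─────╴ │ ╷ ╶─┬─┐ │ ┌─╴ ╵ │
│↓│         │↑│↳ ↓│ │ │ │     │
│ ├─┬─────┐ │ └─┐ │ ╵ │ └───┐ │
│↓│ │     │ │↑ ↰│↓│   │     │ │
│ │ │ ┌─┐ ╵ ├─╴ │ └─┐ │ ╶─┐ └─┤
│↓│ │ │ │   │↱ ↑│↳ ↓│ │   │   │
│ │ ╵ ╵ ├───┘ ╶─┼─╴ │ └───┤ ╷ │
│↓│     │↱ → ↑  │↓ ↲│     │ │ │
│ ├─────┘ ┌───┬─┘ ┌─┼───┐ └─┘ │
│↓│↱ → → ↑│   │↓ ↲│ │   │     │
│ ╵ ┌───┬─┴─╴ │ ╶─┤ ╵ ╷ └─┬─╴ │
│↳ ↑│   │     │↳ ↓│   │   │   │
│ ╶─┤ ╷ │ ┌─┐ └─┐ └───┴─┐ ╵ ╶─┤
│   │ │ │ │ │   │↳ → → ↓│     │
├─╴ │ │ ╵ │ └─┐ ├───┐ ╷ └─────┤
│   │ │   │   │ │   │ │↳ → → ↓│
│ ╶─┤ ├───┘ ╷ │ │ ╷ └─┤ ╶─┬─╴ │
│   │ │     │ │ │ │   │   │↓ ↲│
├─┐ │ │ ╶─┬─┴─┘ │ └─┐ ├─╴ │ ╷ │
│ │ │ │   │     │   │ │   │↓│ │
│ ╵ │ ├─╴ │ ╶─┬─┴───┤ └─┐ │ │ │
│   │ │   │   │     │   │ │↓│ │
│ ╶─┘ │ ┌─┴─┐ │ ┌─┐ └─╴ │ │ └─┤
│     │ │   │ │ │ │     │ │↳ ↓│
├─┬───┤ ╵ ╷ ╵ │ ╵ └─┬───┼─┴─╴ │
│ │   │   │   │     │   │    ↓│
│ ╵ ╷ ╵ ╶─┴───┴───┐ ╵ ╷ ╵ ┌─╴ │
│   │             │   │   │  B│
└───┴─────────────┴───┴───┴───┘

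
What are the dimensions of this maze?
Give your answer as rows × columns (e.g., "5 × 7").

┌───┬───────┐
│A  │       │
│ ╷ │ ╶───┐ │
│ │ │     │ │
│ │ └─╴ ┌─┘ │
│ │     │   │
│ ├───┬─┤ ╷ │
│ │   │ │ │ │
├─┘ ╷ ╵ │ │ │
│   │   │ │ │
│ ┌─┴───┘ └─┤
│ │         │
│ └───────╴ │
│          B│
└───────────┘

Counting the maze dimensions:
Rows (vertical): 7
Columns (horizontal): 6
Dimensions: 7 × 6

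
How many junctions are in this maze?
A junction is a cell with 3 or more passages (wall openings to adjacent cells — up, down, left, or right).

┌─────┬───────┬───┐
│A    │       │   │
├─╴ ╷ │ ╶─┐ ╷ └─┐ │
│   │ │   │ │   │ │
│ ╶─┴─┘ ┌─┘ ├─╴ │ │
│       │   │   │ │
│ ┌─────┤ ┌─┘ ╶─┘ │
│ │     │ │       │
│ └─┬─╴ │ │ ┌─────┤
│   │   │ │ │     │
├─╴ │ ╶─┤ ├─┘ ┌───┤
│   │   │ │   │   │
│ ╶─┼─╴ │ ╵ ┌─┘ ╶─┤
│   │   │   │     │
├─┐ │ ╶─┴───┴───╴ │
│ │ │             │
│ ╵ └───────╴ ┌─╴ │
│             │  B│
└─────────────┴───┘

Checking each cell for number of passages:

Junctions found (3+ passages):
  (0, 1): 3 passages
  (0, 5): 3 passages
  (1, 3): 3 passages
  (2, 0): 3 passages
  (3, 6): 3 passages
  (6, 7): 3 passages
  (7, 6): 3 passages
  (7, 8): 3 passages
  (8, 1): 3 passages
Total junctions: 9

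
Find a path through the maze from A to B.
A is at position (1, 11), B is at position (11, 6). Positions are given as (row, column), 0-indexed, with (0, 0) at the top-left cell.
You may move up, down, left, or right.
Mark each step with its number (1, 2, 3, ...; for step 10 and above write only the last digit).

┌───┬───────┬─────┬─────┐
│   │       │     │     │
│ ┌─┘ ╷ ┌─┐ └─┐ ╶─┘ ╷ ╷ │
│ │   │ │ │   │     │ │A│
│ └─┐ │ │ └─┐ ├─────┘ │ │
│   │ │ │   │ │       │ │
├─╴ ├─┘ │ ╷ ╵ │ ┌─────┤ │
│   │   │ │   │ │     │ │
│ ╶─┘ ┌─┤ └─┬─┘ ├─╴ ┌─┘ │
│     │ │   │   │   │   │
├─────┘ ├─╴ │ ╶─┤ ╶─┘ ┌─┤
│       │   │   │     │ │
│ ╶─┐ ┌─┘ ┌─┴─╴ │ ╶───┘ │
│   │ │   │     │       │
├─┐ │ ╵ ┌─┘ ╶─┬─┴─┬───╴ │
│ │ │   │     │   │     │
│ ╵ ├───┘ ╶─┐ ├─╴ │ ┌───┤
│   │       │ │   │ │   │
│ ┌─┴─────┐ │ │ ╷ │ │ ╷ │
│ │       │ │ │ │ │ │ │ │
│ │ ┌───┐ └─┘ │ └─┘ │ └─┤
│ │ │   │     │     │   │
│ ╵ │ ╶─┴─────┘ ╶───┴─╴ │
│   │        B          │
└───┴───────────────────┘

Finding the shortest path from (1, 11) to (11, 6):
Path length: 21 steps
Directions: down → down → down → left → down → left → left → down → right → right → right → down → left → left → down → down → down → left → left → down → left

Solution:

┌───┬───────┬─────┬─────┐
│   │       │     │     │
│ ┌─┘ ╷ ┌─┐ └─┐ ╶─┘ ╷ ╷ │
│ │   │ │ │   │     │ │A│
│ └─┐ │ │ └─┐ ├─────┘ │ │
│   │ │ │   │ │       │1│
├─╴ ├─┘ │ ╷ ╵ │ ┌─────┤ │
│   │   │ │   │ │     │2│
│ ╶─┘ ┌─┤ └─┬─┘ ├─╴ ┌─┘ │
│     │ │   │   │   │4 3│
├─────┘ ├─╴ │ ╶─┤ ╶─┘ ┌─┤
│       │   │   │7 6 5│ │
│ ╶─┐ ┌─┘ ┌─┴─╴ │ ╶───┘ │
│   │ │   │     │8 9 0 1│
├─┐ │ ╵ ┌─┘ ╶─┬─┴─┬───╴ │
│ │ │   │     │   │4 3 2│
│ ╵ ├───┘ ╶─┐ ├─╴ │ ┌───┤
│   │       │ │   │5│   │
│ ┌─┴─────┐ │ │ ╷ │ │ ╷ │
│ │       │ │ │ │ │6│ │ │
│ │ ┌───┐ └─┘ │ └─┘ │ └─┤
│ │ │   │     │9 8 7│   │
│ ╵ │ ╶─┴─────┘ ╶───┴─╴ │
│   │        B 0        │
└───┴───────────────────┘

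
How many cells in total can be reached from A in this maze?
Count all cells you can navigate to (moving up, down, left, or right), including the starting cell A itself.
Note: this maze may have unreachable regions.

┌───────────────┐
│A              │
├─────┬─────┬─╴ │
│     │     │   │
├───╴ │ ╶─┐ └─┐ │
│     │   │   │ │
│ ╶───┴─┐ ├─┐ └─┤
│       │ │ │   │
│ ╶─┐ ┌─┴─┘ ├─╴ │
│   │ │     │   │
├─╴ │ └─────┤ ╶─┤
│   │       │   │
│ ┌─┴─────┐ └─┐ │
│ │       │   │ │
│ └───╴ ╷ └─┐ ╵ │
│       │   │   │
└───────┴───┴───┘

Using BFS/flood-fill to find all reachable cells from A:
Maze size: 8 × 8 = 64 total cells
53 cell(s) are walled off and cannot be reached from A.
Reachable cells: 11

Reachable region (· marks reachable cells):

┌───────────────┐
│A · · · · · · ·│
├─────┬─────┬─╴ │
│     │     │· ·│
├───╴ │ ╶─┐ └─┐ │
│     │   │   │·│
│ ╶───┴─┐ ├─┐ └─┤
│       │ │ │   │
│ ╶─┐ ┌─┴─┘ ├─╴ │
│   │ │     │   │
├─╴ │ └─────┤ ╶─┤
│   │       │   │
│ ┌─┴─────┐ └─┐ │
│ │       │   │ │
│ └───╴ ╷ └─┐ ╵ │
│       │   │   │
└───────┴───┴───┘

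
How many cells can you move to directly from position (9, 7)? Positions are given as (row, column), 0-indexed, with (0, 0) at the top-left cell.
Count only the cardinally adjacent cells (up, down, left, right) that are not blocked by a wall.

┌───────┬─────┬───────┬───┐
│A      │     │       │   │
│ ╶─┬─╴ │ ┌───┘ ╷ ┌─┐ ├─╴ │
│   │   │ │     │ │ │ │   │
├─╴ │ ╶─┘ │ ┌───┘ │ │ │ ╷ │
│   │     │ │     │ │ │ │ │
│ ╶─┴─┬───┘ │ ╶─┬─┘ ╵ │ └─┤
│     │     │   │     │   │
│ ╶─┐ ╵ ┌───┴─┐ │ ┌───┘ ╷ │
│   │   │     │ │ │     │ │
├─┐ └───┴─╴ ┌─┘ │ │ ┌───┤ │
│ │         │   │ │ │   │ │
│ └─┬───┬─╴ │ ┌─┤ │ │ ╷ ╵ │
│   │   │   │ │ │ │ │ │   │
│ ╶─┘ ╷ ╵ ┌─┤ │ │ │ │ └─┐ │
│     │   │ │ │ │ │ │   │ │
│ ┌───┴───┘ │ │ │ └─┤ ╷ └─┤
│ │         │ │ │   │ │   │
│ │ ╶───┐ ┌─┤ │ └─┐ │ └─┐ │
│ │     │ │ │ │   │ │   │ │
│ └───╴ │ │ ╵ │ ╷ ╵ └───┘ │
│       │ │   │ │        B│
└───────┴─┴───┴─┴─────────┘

Checking passable neighbors of (9, 7):
Neighbors: (8, 7), (10, 7), (9, 8)
Count: 3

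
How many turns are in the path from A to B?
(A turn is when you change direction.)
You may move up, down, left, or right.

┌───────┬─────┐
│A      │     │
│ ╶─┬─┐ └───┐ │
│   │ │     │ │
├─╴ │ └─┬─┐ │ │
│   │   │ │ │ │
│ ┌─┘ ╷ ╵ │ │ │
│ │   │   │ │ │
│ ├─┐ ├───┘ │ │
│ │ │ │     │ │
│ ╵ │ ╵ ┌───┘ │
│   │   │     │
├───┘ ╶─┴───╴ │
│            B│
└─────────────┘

Directions: right, right, right, down, right, right, down, down, down, left, left, down, left, down, right, right, right, right
Number of turns: 8

Solution:

┌───────┬─────┐
│A → → ↓│     │
│ ╶─┬─┐ └───┐ │
│   │ │↳ → ↓│ │
├─╴ │ └─┬─┐ │ │
│   │   │ │↓│ │
│ ┌─┘ ╷ ╵ │ │ │
│ │   │   │↓│ │
│ ├─┐ ├───┘ │ │
│ │ │ │↓ ← ↲│ │
│ ╵ │ ╵ ┌───┘ │
│   │↓ ↲│     │
├───┘ ╶─┴───╴ │
│    ↳ → → → B│
└─────────────┘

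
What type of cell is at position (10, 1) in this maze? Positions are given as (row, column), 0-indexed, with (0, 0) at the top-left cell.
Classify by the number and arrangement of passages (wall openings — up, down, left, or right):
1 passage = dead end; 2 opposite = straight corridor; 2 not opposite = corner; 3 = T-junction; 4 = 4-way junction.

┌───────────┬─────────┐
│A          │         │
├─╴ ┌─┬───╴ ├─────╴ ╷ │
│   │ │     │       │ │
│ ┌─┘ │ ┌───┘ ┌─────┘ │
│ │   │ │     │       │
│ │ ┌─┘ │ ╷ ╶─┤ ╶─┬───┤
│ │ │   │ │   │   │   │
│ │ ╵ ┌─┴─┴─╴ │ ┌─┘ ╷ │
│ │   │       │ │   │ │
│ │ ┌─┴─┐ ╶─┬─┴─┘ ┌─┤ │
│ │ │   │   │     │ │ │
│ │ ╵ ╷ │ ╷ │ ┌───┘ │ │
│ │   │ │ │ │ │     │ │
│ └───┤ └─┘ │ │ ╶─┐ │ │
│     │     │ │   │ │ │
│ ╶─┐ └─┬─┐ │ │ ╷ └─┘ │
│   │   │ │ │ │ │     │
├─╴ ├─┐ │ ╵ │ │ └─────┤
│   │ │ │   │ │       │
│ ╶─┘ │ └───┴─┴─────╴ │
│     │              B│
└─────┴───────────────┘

Checking cell at (10, 1):
Number of passages: 2
Cell type: straight corridor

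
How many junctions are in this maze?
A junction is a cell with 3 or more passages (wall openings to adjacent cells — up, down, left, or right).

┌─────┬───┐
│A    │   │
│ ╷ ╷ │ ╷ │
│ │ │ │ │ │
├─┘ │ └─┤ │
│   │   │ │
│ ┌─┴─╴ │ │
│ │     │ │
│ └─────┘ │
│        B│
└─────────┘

Checking each cell for number of passages:

Junctions found (3+ passages):
  (0, 1): 3 passages
Total junctions: 1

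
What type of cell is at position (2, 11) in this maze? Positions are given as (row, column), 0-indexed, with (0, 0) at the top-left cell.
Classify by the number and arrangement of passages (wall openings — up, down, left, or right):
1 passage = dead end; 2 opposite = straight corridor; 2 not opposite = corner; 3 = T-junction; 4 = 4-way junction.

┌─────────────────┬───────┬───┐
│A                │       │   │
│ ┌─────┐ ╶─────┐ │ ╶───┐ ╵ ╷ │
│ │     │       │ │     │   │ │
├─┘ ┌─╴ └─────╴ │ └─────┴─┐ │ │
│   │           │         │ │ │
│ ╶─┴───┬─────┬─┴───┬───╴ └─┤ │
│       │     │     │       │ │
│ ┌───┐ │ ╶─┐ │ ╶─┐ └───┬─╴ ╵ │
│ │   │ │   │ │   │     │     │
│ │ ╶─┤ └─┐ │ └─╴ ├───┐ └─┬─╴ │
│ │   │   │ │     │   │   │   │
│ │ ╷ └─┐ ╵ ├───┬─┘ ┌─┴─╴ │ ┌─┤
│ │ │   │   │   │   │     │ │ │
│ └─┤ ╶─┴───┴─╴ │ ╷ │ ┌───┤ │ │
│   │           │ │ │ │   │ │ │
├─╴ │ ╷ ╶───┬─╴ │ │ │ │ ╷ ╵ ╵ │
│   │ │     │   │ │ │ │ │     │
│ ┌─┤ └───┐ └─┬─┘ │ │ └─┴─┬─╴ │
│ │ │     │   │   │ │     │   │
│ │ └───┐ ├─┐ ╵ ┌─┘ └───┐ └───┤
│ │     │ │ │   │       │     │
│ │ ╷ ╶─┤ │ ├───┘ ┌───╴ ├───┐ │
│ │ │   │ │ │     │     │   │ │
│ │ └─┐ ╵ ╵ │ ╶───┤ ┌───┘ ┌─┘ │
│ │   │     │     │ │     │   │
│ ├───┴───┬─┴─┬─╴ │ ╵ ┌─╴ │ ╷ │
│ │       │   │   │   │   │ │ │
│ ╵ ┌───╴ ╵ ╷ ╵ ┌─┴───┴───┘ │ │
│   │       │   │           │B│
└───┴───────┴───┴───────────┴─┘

Checking cell at (2, 11):
Number of passages: 2
Cell type: straight corridor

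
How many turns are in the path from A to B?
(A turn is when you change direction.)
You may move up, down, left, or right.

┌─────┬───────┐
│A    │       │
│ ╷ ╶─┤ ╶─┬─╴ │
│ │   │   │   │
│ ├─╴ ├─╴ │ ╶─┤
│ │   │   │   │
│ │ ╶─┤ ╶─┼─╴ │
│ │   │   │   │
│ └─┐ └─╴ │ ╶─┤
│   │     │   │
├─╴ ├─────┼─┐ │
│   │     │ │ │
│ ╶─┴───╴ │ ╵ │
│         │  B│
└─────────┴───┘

Directions: right, down, right, down, left, down, right, down, right, right, up, left, up, right, up, left, up, right, right, right, down, left, down, right, down, left, down, right, down, down
Number of turns: 25

Solution:

┌─────┬───────┐
│A ↓  │↱ → → ↓│
│ ╷ ╶─┤ ╶─┬─╴ │
│ │↳ ↓│↑ ↰│↓ ↲│
│ ├─╴ ├─╴ │ ╶─┤
│ │↓ ↲│↱ ↑│↳ ↓│
│ │ ╶─┤ ╶─┼─╴ │
│ │↳ ↓│↑ ↰│↓ ↲│
│ └─┐ └─╴ │ ╶─┤
│   │↳ → ↑│↳ ↓│
├─╴ ├─────┼─┐ │
│   │     │ │↓│
│ ╶─┴───╴ │ ╵ │
│         │  B│
└─────────┴───┘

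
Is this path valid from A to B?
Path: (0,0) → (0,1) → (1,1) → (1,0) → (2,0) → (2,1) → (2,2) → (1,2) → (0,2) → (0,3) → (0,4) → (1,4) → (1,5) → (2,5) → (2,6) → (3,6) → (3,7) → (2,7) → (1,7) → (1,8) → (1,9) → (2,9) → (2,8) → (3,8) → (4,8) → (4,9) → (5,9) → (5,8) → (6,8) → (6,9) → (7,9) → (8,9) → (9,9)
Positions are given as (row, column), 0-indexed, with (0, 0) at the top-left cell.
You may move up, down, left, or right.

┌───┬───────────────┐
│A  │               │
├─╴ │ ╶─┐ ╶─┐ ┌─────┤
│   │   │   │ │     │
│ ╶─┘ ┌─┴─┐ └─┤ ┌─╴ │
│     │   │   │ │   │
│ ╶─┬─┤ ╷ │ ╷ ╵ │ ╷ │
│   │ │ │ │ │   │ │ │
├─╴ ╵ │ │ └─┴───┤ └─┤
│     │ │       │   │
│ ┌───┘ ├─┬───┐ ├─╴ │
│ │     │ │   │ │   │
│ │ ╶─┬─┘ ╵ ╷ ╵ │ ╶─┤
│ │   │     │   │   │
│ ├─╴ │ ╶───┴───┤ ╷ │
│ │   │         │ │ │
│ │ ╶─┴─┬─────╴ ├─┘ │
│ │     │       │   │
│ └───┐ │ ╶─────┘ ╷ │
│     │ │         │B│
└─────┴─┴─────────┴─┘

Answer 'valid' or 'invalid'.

Checking path validity:
Result: All consecutive moves are passable.

valid

Correct solution:

┌───┬───────────────┐
│A ↓│↱ → ↓          │
├─╴ │ ╶─┐ ╶─┐ ┌─────┤
│↓ ↲│↑  │↳ ↓│ │↱ → ↓│
│ ╶─┘ ┌─┴─┐ └─┤ ┌─╴ │
│↳ → ↑│   │↳ ↓│↑│↓ ↲│
│ ╶─┬─┤ ╷ │ ╷ ╵ │ ╷ │
│   │ │ │ │ │↳ ↑│↓│ │
├─╴ ╵ │ │ └─┴───┤ └─┤
│     │ │       │↳ ↓│
│ ┌───┘ ├─┬───┐ ├─╴ │
│ │     │ │   │ │↓ ↲│
│ │ ╶─┬─┘ ╵ ╷ ╵ │ ╶─┤
│ │   │     │   │↳ ↓│
│ ├─╴ │ ╶───┴───┤ ╷ │
│ │   │         │ │↓│
│ │ ╶─┴─┬─────╴ ├─┘ │
│ │     │       │  ↓│
│ └───┐ │ ╶─────┘ ╷ │
│     │ │         │B│
└─────┴─┴─────────┴─┘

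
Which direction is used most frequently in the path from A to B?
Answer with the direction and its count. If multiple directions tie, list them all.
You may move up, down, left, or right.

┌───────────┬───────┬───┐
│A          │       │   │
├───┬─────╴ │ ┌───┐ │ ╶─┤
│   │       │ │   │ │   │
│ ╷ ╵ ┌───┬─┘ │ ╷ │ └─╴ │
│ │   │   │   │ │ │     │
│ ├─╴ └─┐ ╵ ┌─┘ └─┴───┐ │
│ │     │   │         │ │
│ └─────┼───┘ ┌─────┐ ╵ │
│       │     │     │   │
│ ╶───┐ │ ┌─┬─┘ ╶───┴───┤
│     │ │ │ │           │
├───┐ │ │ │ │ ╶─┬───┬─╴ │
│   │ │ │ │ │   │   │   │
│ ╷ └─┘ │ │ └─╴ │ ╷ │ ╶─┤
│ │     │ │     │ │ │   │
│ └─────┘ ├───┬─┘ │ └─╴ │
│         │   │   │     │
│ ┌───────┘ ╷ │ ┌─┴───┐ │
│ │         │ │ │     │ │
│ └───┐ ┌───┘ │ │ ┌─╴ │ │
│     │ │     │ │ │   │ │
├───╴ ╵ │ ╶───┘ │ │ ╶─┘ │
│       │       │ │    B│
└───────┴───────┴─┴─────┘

Directions: right, right, right, right, right, down, left, left, left, down, left, up, left, down, down, down, right, right, right, down, down, down, left, left, up, left, down, down, down, down, right, right, down, right, up, up, right, right, up, right, down, down, left, left, down, right, right, right, up, up, up, right, up, up, right, down, down, right, right, down, down, down
Counts: {'right': 21, 'down': 21, 'left': 10, 'up': 10}
Most common: down and right (tied at 21 times each)

Solution:

┌───────────┬───────┬───┐
│A → → → → ↓│       │   │
├───┬─────╴ │ ┌───┐ │ ╶─┤
│↓ ↰│↓ ← ← ↲│ │   │ │   │
│ ╷ ╵ ┌───┬─┘ │ ╷ │ └─╴ │
│↓│↑ ↲│   │   │ │ │     │
│ ├─╴ └─┐ ╵ ┌─┘ └─┴───┐ │
│↓│     │   │         │ │
│ └─────┼───┘ ┌─────┐ ╵ │
│↳ → → ↓│     │     │   │
│ ╶───┐ │ ┌─┬─┘ ╶───┴───┤
│     │↓│ │ │           │
├───┐ │ │ │ │ ╶─┬───┬─╴ │
│↓ ↰│ │↓│ │ │   │↱ ↓│   │
│ ╷ └─┘ │ │ └─╴ │ ╷ │ ╶─┤
│↓│↑ ← ↲│ │     │↑│↓│   │
│ └─────┘ ├───┬─┘ │ └─╴ │
│↓        │↱ ↓│↱ ↑│↳ → ↓│
│ ┌───────┘ ╷ │ ┌─┴───┐ │
│↓│    ↱ → ↑│↓│↑│     │↓│
│ └───┐ ┌───┘ │ │ ┌─╴ │ │
│↳ → ↓│↑│↓ ← ↲│↑│ │   │↓│
├───╴ ╵ │ ╶───┘ │ │ ╶─┘ │
│    ↳ ↑│↳ → → ↑│ │    B│
└───────┴───────┴─┴─────┘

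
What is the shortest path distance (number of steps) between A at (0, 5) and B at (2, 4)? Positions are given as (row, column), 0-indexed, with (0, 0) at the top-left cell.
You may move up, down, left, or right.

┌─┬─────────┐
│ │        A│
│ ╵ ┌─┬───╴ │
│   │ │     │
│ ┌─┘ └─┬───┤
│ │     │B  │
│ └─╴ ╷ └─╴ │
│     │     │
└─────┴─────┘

Finding path from (0, 5) to (2, 4):
Path: (0,5) → (0,4) → (0,3) → (0,2) → (0,1) → (1,1) → (1,0) → (2,0) → (3,0) → (3,1) → (3,2) → (2,2) → (2,3) → (3,3) → (3,4) → (3,5) → (2,5) → (2,4)
Distance: 17 steps

Solution:

┌─┬─────────┐
│ │↓ ← ← ← A│
│ ╵ ┌─┬───╴ │
│↓ ↲│ │     │
│ ┌─┘ └─┬───┤
│↓│  ↱ ↓│B ↰│
│ └─╴ ╷ └─╴ │
│↳ → ↑│↳ → ↑│
└─────┴─────┘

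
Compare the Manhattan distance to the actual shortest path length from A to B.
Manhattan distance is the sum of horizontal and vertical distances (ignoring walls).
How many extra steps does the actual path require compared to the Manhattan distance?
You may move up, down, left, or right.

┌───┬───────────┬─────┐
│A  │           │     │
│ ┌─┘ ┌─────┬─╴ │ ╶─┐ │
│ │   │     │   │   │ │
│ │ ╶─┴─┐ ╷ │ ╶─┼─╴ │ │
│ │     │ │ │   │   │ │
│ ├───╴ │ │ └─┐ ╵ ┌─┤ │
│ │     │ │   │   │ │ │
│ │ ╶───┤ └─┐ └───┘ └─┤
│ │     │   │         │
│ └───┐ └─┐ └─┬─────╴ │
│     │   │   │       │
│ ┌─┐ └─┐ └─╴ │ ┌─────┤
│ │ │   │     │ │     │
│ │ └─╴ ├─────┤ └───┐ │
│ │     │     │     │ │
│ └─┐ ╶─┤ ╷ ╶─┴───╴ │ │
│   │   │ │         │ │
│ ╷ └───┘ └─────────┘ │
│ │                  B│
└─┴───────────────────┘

Manhattan distance: |9 - 0| + |10 - 0| = 19
Actual path length: 19
Extra steps: 19 - 19 = 0

Solution:

┌───┬───────────┬─────┐
│A  │           │     │
│ ┌─┘ ┌─────┬─╴ │ ╶─┐ │
│↓│   │     │   │   │ │
│ │ ╶─┴─┐ ╷ │ ╶─┼─╴ │ │
│↓│     │ │ │   │   │ │
│ ├───╴ │ │ └─┐ ╵ ┌─┤ │
│↓│     │ │   │   │ │ │
│ │ ╶───┤ └─┐ └───┘ └─┤
│↓│     │   │         │
│ └───┐ └─┐ └─┬─────╴ │
│↓    │   │   │       │
│ ┌─┐ └─┐ └─╴ │ ┌─────┤
│↓│ │   │     │ │     │
│ │ └─╴ ├─────┤ └───┐ │
│↓│     │     │     │ │
│ └─┐ ╶─┤ ╷ ╶─┴───╴ │ │
│↳ ↓│   │ │         │ │
│ ╷ └───┘ └─────────┘ │
│ │↳ → → → → → → → → B│
└─┴───────────────────┘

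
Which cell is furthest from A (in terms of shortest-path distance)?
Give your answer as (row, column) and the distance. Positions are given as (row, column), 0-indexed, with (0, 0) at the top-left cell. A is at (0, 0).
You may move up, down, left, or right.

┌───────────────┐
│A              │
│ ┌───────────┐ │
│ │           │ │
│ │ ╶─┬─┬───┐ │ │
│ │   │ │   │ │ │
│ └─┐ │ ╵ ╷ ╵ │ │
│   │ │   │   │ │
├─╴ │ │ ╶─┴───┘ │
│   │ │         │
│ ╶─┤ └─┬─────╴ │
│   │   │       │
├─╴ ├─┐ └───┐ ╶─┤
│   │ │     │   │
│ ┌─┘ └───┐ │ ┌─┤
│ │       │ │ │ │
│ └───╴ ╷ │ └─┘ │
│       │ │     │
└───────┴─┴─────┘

Computing BFS distances from A to all cells:
Furthest cell: (7, 7)
Distance: 42 steps

Path from A to the furthest cell:

┌───────────────┐
│A → → → → → → ↓│
│ ┌───────────┐ │
│ │↓ ← ← ← ← ↰│↓│
│ │ ╶─┬─┬───┐ │ │
│ │↳ ↓│ │↱ ↓│↑│↓│
│ └─┐ │ ╵ ╷ ╵ │ │
│   │↓│↱ ↑│↳ ↑│↓│
├─╴ │ │ ╶─┴───┘ │
│   │↓│↑ ← ← ← ↲│
│ ╶─┤ └─┬─────╴ │
│   │↳ ↓│       │
├─╴ ├─┐ └───┐ ╶─┤
│   │ │↳ → ↓│   │
│ ┌─┘ └───┐ │ ┌─┤
│ │       │↓│ │B│
│ └───╴ ╷ │ └─┘ │
│       │ │↳ → ↑│
└───────┴─┴─────┘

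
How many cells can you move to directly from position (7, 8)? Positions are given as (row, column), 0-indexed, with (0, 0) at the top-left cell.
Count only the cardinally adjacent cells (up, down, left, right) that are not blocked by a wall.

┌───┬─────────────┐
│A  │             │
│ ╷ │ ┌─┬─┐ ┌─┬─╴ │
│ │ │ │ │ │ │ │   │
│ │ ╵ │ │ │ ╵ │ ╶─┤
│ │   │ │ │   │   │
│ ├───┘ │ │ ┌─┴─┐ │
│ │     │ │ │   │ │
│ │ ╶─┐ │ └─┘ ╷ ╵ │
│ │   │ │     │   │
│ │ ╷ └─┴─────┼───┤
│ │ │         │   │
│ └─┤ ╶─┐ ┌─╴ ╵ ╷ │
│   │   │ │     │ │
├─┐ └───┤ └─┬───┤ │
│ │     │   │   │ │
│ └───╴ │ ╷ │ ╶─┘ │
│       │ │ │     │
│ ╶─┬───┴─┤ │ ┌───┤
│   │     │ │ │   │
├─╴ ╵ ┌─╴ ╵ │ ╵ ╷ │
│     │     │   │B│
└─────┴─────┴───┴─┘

Checking passable neighbors of (7, 8):
Neighbors: (6, 8), (8, 8)
Count: 2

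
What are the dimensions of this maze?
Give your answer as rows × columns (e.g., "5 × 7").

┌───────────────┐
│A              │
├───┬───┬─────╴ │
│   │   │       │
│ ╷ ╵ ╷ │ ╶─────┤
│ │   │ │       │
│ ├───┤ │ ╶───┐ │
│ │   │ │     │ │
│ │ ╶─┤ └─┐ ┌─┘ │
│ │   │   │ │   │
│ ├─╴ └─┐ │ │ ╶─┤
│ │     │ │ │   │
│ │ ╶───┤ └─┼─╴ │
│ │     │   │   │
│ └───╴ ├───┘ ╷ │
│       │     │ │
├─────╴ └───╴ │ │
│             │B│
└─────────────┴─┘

Counting the maze dimensions:
Rows (vertical): 9
Columns (horizontal): 8
Dimensions: 9 × 8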